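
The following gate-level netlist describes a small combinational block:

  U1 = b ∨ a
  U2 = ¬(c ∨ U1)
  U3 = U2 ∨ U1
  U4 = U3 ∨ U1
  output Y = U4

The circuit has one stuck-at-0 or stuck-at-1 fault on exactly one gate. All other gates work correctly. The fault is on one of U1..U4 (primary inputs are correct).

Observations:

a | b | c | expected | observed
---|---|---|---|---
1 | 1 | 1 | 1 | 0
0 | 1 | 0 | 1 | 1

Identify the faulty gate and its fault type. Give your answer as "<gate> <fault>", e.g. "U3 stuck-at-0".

U1 stuck-at-0

Fault-free values for test 1 (a=1, b=1, c=1): U1=1, U2=0, U3=1, U4=1, giving Y=1. Observed 0.
Test 1: faults giving observed 0 are {U1 stuck-at-0, U4 stuck-at-0}.
Test 2 (a=0, b=1, c=0): fault-free U1=1, U2=0, U3=1, U4=1 → 1; observed 1. Eliminates U4 stuck-at-0.
Only U1 stuck-at-0 is consistent with every test.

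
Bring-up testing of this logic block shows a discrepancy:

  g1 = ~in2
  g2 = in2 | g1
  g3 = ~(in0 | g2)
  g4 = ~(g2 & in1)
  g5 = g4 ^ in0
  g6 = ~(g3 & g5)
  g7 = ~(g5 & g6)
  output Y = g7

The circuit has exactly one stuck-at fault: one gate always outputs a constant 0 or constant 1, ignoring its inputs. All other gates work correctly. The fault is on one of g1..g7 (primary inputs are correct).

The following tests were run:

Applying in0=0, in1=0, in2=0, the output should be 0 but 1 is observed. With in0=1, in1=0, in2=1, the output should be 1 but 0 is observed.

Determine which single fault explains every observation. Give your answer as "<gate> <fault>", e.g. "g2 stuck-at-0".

g4 stuck-at-0

Fault-free values for test 1 (in0=0, in1=0, in2=0): g1=1, g2=1, g3=0, g4=1, g5=1, g6=1, g7=0, giving Y=0. Observed 1.
Test 1: faults giving observed 1 are {g1 stuck-at-0, g2 stuck-at-0, g3 stuck-at-1, g4 stuck-at-0, g5 stuck-at-0, g6 stuck-at-0, g7 stuck-at-1}.
Test 2 (in0=1, in1=0, in2=1): fault-free g1=0, g2=1, g3=0, g4=1, g5=0, g6=1, g7=1 → 1; observed 0. Eliminates g1 stuck-at-0, g2 stuck-at-0, g3 stuck-at-1, g5 stuck-at-0, g6 stuck-at-0, g7 stuck-at-1.
Only g4 stuck-at-0 is consistent with every test.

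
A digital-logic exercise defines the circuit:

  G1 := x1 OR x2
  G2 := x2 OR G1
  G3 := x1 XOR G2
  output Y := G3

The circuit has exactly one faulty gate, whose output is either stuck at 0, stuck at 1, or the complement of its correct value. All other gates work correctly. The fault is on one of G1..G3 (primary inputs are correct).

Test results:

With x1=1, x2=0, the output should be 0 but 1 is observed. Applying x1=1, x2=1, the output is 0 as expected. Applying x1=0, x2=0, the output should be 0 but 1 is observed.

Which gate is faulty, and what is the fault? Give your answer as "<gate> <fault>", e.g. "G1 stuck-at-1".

Fault-free values for test 1 (x1=1, x2=0): G1=1, G2=1, G3=0, giving Y=0. Observed 1.
Test 1: faults giving observed 1 are {G1 stuck-at-0, G1 inverted output, G2 stuck-at-0, G2 inverted output, G3 stuck-at-1, G3 inverted output}.
Test 2 (x1=1, x2=1): fault-free G1=1, G2=1, G3=0 → 0; observed 0. Eliminates G2 stuck-at-0, G2 inverted output, G3 stuck-at-1, G3 inverted output.
Test 3 (x1=0, x2=0): fault-free G1=0, G2=0, G3=0 → 0; observed 1. Eliminates G1 stuck-at-0.
Only G1 inverted output is consistent with every test.

G1 inverted output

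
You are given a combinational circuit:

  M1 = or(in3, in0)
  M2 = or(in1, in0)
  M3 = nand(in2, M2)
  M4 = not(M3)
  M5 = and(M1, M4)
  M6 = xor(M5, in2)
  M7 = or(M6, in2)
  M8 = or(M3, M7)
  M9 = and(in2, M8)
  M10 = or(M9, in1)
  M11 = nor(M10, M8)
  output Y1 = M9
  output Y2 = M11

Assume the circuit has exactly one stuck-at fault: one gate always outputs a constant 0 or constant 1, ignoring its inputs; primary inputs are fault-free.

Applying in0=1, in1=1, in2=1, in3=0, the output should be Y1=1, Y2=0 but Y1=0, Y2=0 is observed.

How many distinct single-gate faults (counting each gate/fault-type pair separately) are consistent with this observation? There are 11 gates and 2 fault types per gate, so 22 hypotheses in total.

Fault-free: M1=1, M2=1, M3=0, M4=1, M5=1, M6=0, M7=1, M8=1, M9=1, M10=1, M11=0 → Y1=1, Y2=0. Observed Y1=0, Y2=0.
  M1: none of the 2 fault types match ✗
  M2: none of the 2 fault types match ✗
  M3: none of the 2 fault types match ✗
  M4: none of the 2 fault types match ✗
  M5: none of the 2 fault types match ✗
  M6: none of the 2 fault types match ✗
  M7: stuck-at-0 ✓; others ✗
  M8: stuck-at-0 ✓; others ✗
  M9: stuck-at-0 ✓; others ✗
  M10: none of the 2 fault types match ✗
  M11: none of the 2 fault types match ✗
Consistent faults: {M7 stuck-at-0, M8 stuck-at-0, M9 stuck-at-0} — 3 in all.

3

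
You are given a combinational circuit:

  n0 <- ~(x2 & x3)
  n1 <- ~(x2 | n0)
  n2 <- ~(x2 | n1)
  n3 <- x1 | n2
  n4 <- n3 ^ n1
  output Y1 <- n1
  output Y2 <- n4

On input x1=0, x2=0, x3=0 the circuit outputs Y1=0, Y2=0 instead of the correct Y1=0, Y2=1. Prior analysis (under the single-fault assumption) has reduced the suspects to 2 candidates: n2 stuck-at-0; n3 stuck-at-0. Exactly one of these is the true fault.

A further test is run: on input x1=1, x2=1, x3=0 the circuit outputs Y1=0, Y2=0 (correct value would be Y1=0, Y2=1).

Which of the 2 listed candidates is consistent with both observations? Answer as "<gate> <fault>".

Evaluate each candidate on input x1=1, x2=1, x3=0:
  n2 stuck-at-0: n0=1, n1=0, n2=0 [stuck-at-0], n3=1, n4=1 → Y1=0, Y2=1 — eliminated
  n3 stuck-at-0: n0=1, n1=0, n2=0, n3=0 [stuck-at-0], n4=0 → Y1=0, Y2=0 — matches
Only n3 stuck-at-0 reproduces the observed Y1=0, Y2=0.

n3 stuck-at-0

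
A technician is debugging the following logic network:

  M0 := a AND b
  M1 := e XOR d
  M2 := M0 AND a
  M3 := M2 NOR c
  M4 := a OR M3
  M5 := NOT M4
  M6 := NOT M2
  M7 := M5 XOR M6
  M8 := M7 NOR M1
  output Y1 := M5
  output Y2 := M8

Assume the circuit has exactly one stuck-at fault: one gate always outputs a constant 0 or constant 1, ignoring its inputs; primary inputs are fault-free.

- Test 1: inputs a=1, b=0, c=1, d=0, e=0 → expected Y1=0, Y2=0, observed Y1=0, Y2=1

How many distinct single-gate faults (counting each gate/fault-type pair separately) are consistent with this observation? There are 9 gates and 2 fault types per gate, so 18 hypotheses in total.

Fault-free: M0=0, M1=0, M2=0, M3=0, M4=1, M5=0, M6=1, M7=1, M8=0 → Y1=0, Y2=0. Observed Y1=0, Y2=1.
  M0: stuck-at-1 ✓; others ✗
  M1: none of the 2 fault types match ✗
  M2: stuck-at-1 ✓; others ✗
  M3: none of the 2 fault types match ✗
  M4: none of the 2 fault types match ✗
  M5: none of the 2 fault types match ✗
  M6: stuck-at-0 ✓; others ✗
  M7: stuck-at-0 ✓; others ✗
  M8: stuck-at-1 ✓; others ✗
Consistent faults: {M0 stuck-at-1, M2 stuck-at-1, M6 stuck-at-0, M7 stuck-at-0, M8 stuck-at-1} — 5 in all.

5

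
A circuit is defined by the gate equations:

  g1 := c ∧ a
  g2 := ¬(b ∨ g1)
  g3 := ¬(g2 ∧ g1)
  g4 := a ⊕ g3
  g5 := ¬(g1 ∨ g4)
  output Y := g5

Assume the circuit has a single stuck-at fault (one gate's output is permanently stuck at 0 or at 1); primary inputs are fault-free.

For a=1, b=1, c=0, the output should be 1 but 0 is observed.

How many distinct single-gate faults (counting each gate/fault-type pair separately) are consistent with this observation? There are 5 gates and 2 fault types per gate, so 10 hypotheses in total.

Fault-free: g1=0, g2=0, g3=1, g4=0, g5=1 → 1. Observed 0.
  g1 stuck-at-0: output 1 ✗
  g1 stuck-at-1: output 0 ✓
  g2 stuck-at-0: output 1 ✗
  g2 stuck-at-1: output 1 ✗
  g3 stuck-at-0: output 0 ✓
  g3 stuck-at-1: output 1 ✗
  g4 stuck-at-0: output 1 ✗
  g4 stuck-at-1: output 0 ✓
  g5 stuck-at-0: output 0 ✓
  g5 stuck-at-1: output 1 ✗
Consistent faults: {g1 stuck-at-1, g3 stuck-at-0, g4 stuck-at-1, g5 stuck-at-0} — 4 in all.

4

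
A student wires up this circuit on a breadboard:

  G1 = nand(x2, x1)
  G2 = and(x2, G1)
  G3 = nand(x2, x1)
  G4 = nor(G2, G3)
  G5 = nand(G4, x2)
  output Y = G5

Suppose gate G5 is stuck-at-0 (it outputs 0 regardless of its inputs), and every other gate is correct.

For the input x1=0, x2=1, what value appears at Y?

0

Propagate with G5 forced: G1=1, G2=1, G3=1, G4=0, G5=0 [stuck-at-0].
So Y = 0. (Without the fault it would be 1.)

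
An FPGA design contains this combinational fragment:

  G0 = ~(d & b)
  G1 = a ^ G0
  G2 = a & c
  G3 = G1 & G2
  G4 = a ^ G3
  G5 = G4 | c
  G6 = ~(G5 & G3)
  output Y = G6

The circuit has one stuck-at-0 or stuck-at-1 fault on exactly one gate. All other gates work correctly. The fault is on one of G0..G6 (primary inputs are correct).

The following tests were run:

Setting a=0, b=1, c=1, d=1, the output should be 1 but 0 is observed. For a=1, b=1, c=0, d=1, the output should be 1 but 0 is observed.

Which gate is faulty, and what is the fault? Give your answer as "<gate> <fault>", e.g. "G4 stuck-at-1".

G6 stuck-at-0

Fault-free values for test 1 (a=0, b=1, c=1, d=1): G0=0, G1=0, G2=0, G3=0, G4=0, G5=1, G6=1, giving Y=1. Observed 0.
Test 1: faults giving observed 0 are {G3 stuck-at-1, G6 stuck-at-0}.
Test 2 (a=1, b=1, c=0, d=1): fault-free G0=0, G1=1, G2=0, G3=0, G4=1, G5=1, G6=1 → 1; observed 0. Eliminates G3 stuck-at-1.
Only G6 stuck-at-0 is consistent with every test.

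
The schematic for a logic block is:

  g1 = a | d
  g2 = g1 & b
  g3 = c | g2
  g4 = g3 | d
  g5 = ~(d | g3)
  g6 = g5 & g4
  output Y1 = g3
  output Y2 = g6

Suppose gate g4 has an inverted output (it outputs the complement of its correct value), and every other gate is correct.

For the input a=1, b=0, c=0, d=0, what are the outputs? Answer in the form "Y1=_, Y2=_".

Propagate with g4 forced: g1=1, g2=0, g3=0, g4=1 [inverted output], g5=1, g6=1.
So the outputs are Y1=0, Y2=1. (Without the fault they would be Y1=0, Y2=0.)

Y1=0, Y2=1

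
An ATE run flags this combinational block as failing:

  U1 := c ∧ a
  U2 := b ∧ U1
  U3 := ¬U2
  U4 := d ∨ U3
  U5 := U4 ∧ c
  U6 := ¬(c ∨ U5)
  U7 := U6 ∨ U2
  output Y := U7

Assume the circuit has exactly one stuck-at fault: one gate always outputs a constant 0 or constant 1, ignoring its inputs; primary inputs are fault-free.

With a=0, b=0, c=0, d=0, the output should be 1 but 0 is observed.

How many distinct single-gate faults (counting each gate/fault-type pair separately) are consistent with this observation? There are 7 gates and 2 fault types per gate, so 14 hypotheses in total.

3

Fault-free: U1=0, U2=0, U3=1, U4=1, U5=0, U6=1, U7=1 → 1. Observed 0.
  U1 stuck-at-0: output 1 ✗
  U1 stuck-at-1: output 1 ✗
  U2 stuck-at-0: output 1 ✗
  U2 stuck-at-1: output 1 ✗
  U3 stuck-at-0: output 1 ✗
  U3 stuck-at-1: output 1 ✗
  U4 stuck-at-0: output 1 ✗
  U4 stuck-at-1: output 1 ✗
  U5 stuck-at-0: output 1 ✗
  U5 stuck-at-1: output 0 ✓
  U6 stuck-at-0: output 0 ✓
  U6 stuck-at-1: output 1 ✗
  U7 stuck-at-0: output 0 ✓
  U7 stuck-at-1: output 1 ✗
Consistent faults: {U5 stuck-at-1, U6 stuck-at-0, U7 stuck-at-0} — 3 in all.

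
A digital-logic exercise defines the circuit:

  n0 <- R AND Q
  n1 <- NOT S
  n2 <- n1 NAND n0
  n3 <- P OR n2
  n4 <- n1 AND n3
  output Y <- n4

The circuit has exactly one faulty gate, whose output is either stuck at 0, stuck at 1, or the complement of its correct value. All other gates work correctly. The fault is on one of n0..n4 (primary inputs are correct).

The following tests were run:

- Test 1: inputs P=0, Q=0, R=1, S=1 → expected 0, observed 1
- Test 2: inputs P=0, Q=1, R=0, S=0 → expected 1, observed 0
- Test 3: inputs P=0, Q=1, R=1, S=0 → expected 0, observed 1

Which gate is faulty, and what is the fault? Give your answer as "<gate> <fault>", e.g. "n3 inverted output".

n4 inverted output

Fault-free values for test 1 (P=0, Q=0, R=1, S=1): n0=0, n1=0, n2=1, n3=1, n4=0, giving Y=0. Observed 1.
Test 1: faults giving observed 1 are {n1 stuck-at-1, n1 inverted output, n4 stuck-at-1, n4 inverted output}.
Test 2 (P=0, Q=1, R=0, S=0): fault-free n0=0, n1=1, n2=1, n3=1, n4=1 → 1; observed 0. Eliminates n1 stuck-at-1, n4 stuck-at-1.
Test 3 (P=0, Q=1, R=1, S=0): fault-free n0=1, n1=1, n2=0, n3=0, n4=0 → 0; observed 1. Eliminates n1 inverted output.
Only n4 inverted output is consistent with every test.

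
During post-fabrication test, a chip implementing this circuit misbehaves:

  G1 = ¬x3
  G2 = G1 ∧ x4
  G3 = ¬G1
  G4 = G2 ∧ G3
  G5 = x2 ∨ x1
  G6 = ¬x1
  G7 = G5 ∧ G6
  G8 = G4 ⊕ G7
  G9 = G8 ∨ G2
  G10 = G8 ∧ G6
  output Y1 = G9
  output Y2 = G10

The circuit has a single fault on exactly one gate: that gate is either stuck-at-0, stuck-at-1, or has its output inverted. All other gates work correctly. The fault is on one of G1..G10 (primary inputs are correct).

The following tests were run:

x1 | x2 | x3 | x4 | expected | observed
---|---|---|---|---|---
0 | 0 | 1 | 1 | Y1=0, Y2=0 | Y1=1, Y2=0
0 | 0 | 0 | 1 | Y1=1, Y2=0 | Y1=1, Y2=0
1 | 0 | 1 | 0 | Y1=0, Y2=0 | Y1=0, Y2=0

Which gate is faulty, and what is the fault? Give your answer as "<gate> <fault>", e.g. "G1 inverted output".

G1 stuck-at-1

Fault-free values for test 1 (x1=0, x2=0, x3=1, x4=1): G1=0, G2=0, G3=1, G4=0, G5=0, G6=1, G7=0, G8=0, G9=0, G10=0, giving Y1=0, Y2=0. Observed Y1=1, Y2=0.
Test 1: faults giving observed Y1=1, Y2=0 are {G1 stuck-at-1, G1 inverted output, G9 stuck-at-1, G9 inverted output}.
Test 2 (x1=0, x2=0, x3=0, x4=1): fault-free G1=1, G2=1, G3=0, G4=0, G5=0, G6=1, G7=0, G8=0, G9=1, G10=0 → Y1=1, Y2=0; observed Y1=1, Y2=0. Eliminates G1 inverted output, G9 inverted output.
Test 3 (x1=1, x2=0, x3=1, x4=0): fault-free G1=0, G2=0, G3=1, G4=0, G5=1, G6=0, G7=0, G8=0, G9=0, G10=0 → Y1=0, Y2=0; observed Y1=0, Y2=0. Eliminates G9 stuck-at-1.
Only G1 stuck-at-1 is consistent with every test.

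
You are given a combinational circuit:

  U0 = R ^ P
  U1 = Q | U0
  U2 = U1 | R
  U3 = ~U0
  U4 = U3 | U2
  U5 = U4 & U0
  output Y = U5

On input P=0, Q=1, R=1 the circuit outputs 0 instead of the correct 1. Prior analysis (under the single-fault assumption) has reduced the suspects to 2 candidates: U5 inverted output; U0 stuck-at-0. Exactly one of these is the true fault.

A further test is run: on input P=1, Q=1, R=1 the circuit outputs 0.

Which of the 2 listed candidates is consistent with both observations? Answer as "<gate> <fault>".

Evaluate each candidate on input P=1, Q=1, R=1:
  U5 inverted output: U0=0, U1=1, U2=1, U3=1, U4=1, U5=1 [inverted output] → 1 — eliminated
  U0 stuck-at-0: U0=0 [stuck-at-0], U1=1, U2=1, U3=1, U4=1, U5=0 → 0 — matches
Only U0 stuck-at-0 reproduces the observed 0.

U0 stuck-at-0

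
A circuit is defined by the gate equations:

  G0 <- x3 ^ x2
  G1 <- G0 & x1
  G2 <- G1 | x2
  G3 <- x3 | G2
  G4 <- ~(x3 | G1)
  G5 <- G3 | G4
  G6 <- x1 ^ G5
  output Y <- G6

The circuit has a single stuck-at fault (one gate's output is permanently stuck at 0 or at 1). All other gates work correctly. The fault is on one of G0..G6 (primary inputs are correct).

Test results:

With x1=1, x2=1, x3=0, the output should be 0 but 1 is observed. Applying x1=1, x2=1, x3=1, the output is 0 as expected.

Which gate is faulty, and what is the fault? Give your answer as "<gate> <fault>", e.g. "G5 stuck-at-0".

G2 stuck-at-0

Fault-free values for test 1 (x1=1, x2=1, x3=0): G0=1, G1=1, G2=1, G3=1, G4=0, G5=1, G6=0, giving Y=0. Observed 1.
Test 1: faults giving observed 1 are {G2 stuck-at-0, G3 stuck-at-0, G5 stuck-at-0, G6 stuck-at-1}.
Test 2 (x1=1, x2=1, x3=1): fault-free G0=0, G1=0, G2=1, G3=1, G4=0, G5=1, G6=0 → 0; observed 0. Eliminates G3 stuck-at-0, G5 stuck-at-0, G6 stuck-at-1.
Only G2 stuck-at-0 is consistent with every test.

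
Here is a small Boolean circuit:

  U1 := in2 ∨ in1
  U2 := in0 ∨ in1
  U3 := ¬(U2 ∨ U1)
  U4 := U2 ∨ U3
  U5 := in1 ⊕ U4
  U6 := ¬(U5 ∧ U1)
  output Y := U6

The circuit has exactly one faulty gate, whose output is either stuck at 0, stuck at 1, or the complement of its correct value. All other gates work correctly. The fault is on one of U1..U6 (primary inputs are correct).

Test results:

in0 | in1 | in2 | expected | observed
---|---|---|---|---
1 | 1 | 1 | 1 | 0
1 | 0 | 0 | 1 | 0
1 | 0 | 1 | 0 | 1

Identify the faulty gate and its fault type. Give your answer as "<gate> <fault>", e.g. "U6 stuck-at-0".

Fault-free values for test 1 (in0=1, in1=1, in2=1): U1=1, U2=1, U3=0, U4=1, U5=0, U6=1, giving Y=1. Observed 0.
Test 1: faults giving observed 0 are {U2 stuck-at-0, U2 inverted output, U4 stuck-at-0, U4 inverted output, U5 stuck-at-1, U5 inverted output, U6 stuck-at-0, U6 inverted output}.
Test 2 (in0=1, in1=0, in2=0): fault-free U1=0, U2=1, U3=0, U4=1, U5=1, U6=1 → 1; observed 0. Eliminates U2 stuck-at-0, U2 inverted output, U4 stuck-at-0, U4 inverted output, U5 stuck-at-1, U5 inverted output.
Test 3 (in0=1, in1=0, in2=1): fault-free U1=1, U2=1, U3=0, U4=1, U5=1, U6=0 → 0; observed 1. Eliminates U6 stuck-at-0.
Only U6 inverted output is consistent with every test.

U6 inverted output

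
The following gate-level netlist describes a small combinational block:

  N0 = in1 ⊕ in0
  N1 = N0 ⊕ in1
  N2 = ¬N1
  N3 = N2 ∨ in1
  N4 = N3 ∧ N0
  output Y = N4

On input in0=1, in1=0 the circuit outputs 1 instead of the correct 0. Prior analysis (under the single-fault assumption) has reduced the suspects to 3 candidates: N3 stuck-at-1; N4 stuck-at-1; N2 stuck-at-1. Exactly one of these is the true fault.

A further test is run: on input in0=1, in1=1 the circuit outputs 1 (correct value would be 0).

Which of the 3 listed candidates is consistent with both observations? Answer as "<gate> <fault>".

N4 stuck-at-1

Evaluate each candidate on input in0=1, in1=1:
  N3 stuck-at-1: N0=0, N1=1, N2=0, N3=1 [stuck-at-1], N4=0 → 0 — eliminated
  N4 stuck-at-1: N0=0, N1=1, N2=0, N3=1, N4=1 [stuck-at-1] → 1 — matches
  N2 stuck-at-1: N0=0, N1=1, N2=1 [stuck-at-1], N3=1, N4=0 → 0 — eliminated
Only N4 stuck-at-1 reproduces the observed 1.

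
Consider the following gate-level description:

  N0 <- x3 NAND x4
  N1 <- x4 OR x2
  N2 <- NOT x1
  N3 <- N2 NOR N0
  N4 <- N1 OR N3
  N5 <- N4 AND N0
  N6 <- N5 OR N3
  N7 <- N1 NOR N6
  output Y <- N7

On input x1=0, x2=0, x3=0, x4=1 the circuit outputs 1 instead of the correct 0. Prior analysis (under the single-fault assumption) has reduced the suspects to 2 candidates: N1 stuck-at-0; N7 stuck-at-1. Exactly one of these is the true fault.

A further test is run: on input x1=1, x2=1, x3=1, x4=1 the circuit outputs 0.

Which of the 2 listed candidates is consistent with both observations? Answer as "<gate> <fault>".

N1 stuck-at-0

Evaluate each candidate on input x1=1, x2=1, x3=1, x4=1:
  N1 stuck-at-0: N0=0, N1=0 [stuck-at-0], N2=0, N3=1, N4=1, N5=0, N6=1, N7=0 → 0 — matches
  N7 stuck-at-1: N0=0, N1=1, N2=0, N3=1, N4=1, N5=0, N6=1, N7=1 [stuck-at-1] → 1 — eliminated
Only N1 stuck-at-0 reproduces the observed 0.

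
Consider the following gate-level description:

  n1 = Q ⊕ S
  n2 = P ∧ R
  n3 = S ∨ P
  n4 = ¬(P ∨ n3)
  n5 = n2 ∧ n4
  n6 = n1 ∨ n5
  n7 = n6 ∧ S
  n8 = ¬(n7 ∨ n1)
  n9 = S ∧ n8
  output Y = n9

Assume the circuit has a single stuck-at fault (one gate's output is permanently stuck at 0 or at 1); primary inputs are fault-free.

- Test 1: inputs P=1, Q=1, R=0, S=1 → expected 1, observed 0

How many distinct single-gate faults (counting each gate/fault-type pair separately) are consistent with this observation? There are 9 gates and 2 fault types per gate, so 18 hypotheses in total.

6

Fault-free: n1=0, n2=0, n3=1, n4=0, n5=0, n6=0, n7=0, n8=1, n9=1 → 1. Observed 0.
  n1: stuck-at-1 ✓; others ✗
  n2: none of the 2 fault types match ✗
  n3: none of the 2 fault types match ✗
  n4: none of the 2 fault types match ✗
  n5: stuck-at-1 ✓; others ✗
  n6: stuck-at-1 ✓; others ✗
  n7: stuck-at-1 ✓; others ✗
  n8: stuck-at-0 ✓; others ✗
  n9: stuck-at-0 ✓; others ✗
Consistent faults: {n1 stuck-at-1, n5 stuck-at-1, n6 stuck-at-1, n7 stuck-at-1, n8 stuck-at-0, n9 stuck-at-0} — 6 in all.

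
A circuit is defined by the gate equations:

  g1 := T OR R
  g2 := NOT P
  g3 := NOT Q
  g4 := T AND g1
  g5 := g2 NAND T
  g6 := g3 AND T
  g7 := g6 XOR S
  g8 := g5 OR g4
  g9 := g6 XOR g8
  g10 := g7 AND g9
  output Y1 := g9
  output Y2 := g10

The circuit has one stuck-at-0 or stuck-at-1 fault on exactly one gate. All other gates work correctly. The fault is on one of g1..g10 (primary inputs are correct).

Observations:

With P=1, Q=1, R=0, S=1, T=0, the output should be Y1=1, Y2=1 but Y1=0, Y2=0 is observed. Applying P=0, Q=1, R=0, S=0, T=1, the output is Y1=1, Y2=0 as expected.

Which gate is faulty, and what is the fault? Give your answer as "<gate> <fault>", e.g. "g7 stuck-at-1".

g5 stuck-at-0

Fault-free values for test 1 (P=1, Q=1, R=0, S=1, T=0): g1=0, g2=0, g3=0, g4=0, g5=1, g6=0, g7=1, g8=1, g9=1, g10=1, giving Y1=1, Y2=1. Observed Y1=0, Y2=0.
Test 1: faults giving observed Y1=0, Y2=0 are {g5 stuck-at-0, g6 stuck-at-1, g8 stuck-at-0, g9 stuck-at-0}.
Test 2 (P=0, Q=1, R=0, S=0, T=1): fault-free g1=1, g2=1, g3=0, g4=1, g5=0, g6=0, g7=0, g8=1, g9=1, g10=0 → Y1=1, Y2=0; observed Y1=1, Y2=0. Eliminates g6 stuck-at-1, g8 stuck-at-0, g9 stuck-at-0.
Only g5 stuck-at-0 is consistent with every test.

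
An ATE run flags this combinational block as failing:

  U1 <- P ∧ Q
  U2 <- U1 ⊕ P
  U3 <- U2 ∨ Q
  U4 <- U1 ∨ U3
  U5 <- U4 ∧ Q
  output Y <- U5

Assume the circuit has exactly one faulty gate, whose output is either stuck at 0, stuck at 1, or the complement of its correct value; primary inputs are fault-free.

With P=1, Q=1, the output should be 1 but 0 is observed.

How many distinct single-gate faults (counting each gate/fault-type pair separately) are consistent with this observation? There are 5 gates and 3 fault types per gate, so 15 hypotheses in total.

Fault-free: U1=1, U2=0, U3=1, U4=1, U5=1 → 1. Observed 0.
  U1: none of the 3 fault types match ✗
  U2: none of the 3 fault types match ✗
  U3: none of the 3 fault types match ✗
  U4: stuck-at-0, inverted output ✓; others ✗
  U5: stuck-at-0, inverted output ✓; others ✗
Consistent faults: {U4 stuck-at-0, U4 inverted output, U5 stuck-at-0, U5 inverted output} — 4 in all.

4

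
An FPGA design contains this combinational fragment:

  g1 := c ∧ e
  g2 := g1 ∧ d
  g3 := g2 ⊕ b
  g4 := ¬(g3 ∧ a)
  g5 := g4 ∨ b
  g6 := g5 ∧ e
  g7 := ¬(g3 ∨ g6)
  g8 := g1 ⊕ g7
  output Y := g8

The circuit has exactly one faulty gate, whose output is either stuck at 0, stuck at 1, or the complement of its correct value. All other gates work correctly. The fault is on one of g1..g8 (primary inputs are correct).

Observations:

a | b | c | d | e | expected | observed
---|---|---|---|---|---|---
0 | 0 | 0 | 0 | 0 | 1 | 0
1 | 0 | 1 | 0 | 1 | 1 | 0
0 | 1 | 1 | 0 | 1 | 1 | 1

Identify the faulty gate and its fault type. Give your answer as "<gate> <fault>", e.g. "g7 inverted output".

Fault-free values for test 1 (a=0, b=0, c=0, d=0, e=0): g1=0, g2=0, g3=0, g4=1, g5=1, g6=0, g7=1, g8=1, giving Y=1. Observed 0.
Test 1: faults giving observed 0 are {g1 stuck-at-1, g1 inverted output, g2 stuck-at-1, g2 inverted output, g3 stuck-at-1, g3 inverted output, g6 stuck-at-1, g6 inverted output, g7 stuck-at-0, g7 inverted output, g8 stuck-at-0, g8 inverted output}.
Test 2 (a=1, b=0, c=1, d=0, e=1): fault-free g1=1, g2=0, g3=0, g4=1, g5=1, g6=1, g7=0, g8=1 → 1; observed 0. Eliminates g1 stuck-at-1, g2 stuck-at-1, g2 inverted output, g3 stuck-at-1, g3 inverted output, g6 stuck-at-1, g7 stuck-at-0.
Test 3 (a=0, b=1, c=1, d=0, e=1): fault-free g1=1, g2=0, g3=1, g4=1, g5=1, g6=1, g7=0, g8=1 → 1; observed 1. Eliminates g1 inverted output, g7 inverted output, g8 stuck-at-0, g8 inverted output.
Only g6 inverted output is consistent with every test.

g6 inverted output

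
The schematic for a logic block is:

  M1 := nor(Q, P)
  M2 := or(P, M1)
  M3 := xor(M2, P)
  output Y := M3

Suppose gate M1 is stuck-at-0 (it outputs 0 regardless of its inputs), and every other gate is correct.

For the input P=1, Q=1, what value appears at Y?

Propagate with M1 forced: M1=0 [stuck-at-0], M2=1, M3=0.
So Y = 0. (Same as the fault-free value — the fault is masked on this input.)

0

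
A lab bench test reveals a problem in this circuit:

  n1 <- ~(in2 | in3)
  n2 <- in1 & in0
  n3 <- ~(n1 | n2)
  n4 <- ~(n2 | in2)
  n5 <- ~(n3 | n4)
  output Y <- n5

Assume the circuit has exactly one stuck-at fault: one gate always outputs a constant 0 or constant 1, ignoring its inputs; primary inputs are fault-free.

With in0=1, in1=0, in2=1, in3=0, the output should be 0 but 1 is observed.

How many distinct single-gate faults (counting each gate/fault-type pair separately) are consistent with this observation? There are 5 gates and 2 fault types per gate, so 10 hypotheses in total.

Fault-free: n1=0, n2=0, n3=1, n4=0, n5=0 → 0. Observed 1.
  n1 stuck-at-0: output 0 ✗
  n1 stuck-at-1: output 1 ✓
  n2 stuck-at-0: output 0 ✗
  n2 stuck-at-1: output 1 ✓
  n3 stuck-at-0: output 1 ✓
  n3 stuck-at-1: output 0 ✗
  n4 stuck-at-0: output 0 ✗
  n4 stuck-at-1: output 0 ✗
  n5 stuck-at-0: output 0 ✗
  n5 stuck-at-1: output 1 ✓
Consistent faults: {n1 stuck-at-1, n2 stuck-at-1, n3 stuck-at-0, n5 stuck-at-1} — 4 in all.

4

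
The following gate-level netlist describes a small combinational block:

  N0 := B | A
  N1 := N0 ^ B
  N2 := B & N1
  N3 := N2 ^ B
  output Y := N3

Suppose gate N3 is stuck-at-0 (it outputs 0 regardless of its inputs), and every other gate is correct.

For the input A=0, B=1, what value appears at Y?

0

Propagate with N3 forced: N0=1, N1=0, N2=0, N3=0 [stuck-at-0].
So Y = 0. (Without the fault it would be 1.)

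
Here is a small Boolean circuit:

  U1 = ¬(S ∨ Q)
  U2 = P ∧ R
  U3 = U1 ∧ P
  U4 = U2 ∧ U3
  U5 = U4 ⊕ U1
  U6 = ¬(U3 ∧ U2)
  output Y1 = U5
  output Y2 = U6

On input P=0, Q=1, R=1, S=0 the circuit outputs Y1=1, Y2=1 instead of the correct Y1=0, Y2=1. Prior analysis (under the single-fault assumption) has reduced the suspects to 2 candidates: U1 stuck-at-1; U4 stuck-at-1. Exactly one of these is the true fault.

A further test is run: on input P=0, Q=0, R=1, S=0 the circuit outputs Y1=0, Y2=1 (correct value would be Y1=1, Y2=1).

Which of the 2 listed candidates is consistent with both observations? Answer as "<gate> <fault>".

Evaluate each candidate on input P=0, Q=0, R=1, S=0:
  U1 stuck-at-1: U1=1 [stuck-at-1], U2=0, U3=0, U4=0, U5=1, U6=1 → Y1=1, Y2=1 — eliminated
  U4 stuck-at-1: U1=1, U2=0, U3=0, U4=1 [stuck-at-1], U5=0, U6=1 → Y1=0, Y2=1 — matches
Only U4 stuck-at-1 reproduces the observed Y1=0, Y2=1.

U4 stuck-at-1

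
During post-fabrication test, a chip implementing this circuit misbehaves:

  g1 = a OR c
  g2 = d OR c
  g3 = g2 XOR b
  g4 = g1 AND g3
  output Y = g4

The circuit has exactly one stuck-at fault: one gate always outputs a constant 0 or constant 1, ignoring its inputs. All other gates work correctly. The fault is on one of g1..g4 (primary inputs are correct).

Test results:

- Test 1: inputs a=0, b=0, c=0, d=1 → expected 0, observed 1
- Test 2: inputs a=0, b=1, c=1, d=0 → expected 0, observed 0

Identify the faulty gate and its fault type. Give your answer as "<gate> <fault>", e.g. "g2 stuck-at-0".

Fault-free values for test 1 (a=0, b=0, c=0, d=1): g1=0, g2=1, g3=1, g4=0, giving Y=0. Observed 1.
Test 1: faults giving observed 1 are {g1 stuck-at-1, g4 stuck-at-1}.
Test 2 (a=0, b=1, c=1, d=0): fault-free g1=1, g2=1, g3=0, g4=0 → 0; observed 0. Eliminates g4 stuck-at-1.
Only g1 stuck-at-1 is consistent with every test.

g1 stuck-at-1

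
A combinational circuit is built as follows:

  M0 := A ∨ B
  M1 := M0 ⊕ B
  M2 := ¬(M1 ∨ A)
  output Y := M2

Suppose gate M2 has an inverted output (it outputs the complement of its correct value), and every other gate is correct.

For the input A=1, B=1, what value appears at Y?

1

Propagate with M2 forced: M0=1, M1=0, M2=1 [inverted output].
So Y = 1. (Without the fault it would be 0.)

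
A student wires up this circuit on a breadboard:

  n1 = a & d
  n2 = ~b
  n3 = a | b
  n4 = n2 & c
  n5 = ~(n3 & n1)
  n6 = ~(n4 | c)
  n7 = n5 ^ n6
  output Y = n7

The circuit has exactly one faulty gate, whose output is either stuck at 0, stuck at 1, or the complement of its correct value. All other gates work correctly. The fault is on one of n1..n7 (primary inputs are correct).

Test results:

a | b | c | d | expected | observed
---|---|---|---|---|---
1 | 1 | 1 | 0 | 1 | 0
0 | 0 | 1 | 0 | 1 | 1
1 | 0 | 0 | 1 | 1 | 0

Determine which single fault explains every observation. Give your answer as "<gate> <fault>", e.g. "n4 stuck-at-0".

n1 inverted output

Fault-free values for test 1 (a=1, b=1, c=1, d=0): n1=0, n2=0, n3=1, n4=0, n5=1, n6=0, n7=1, giving Y=1. Observed 0.
Test 1: faults giving observed 0 are {n1 stuck-at-1, n1 inverted output, n5 stuck-at-0, n5 inverted output, n6 stuck-at-1, n6 inverted output, n7 stuck-at-0, n7 inverted output}.
Test 2 (a=0, b=0, c=1, d=0): fault-free n1=0, n2=1, n3=0, n4=1, n5=1, n6=0, n7=1 → 1; observed 1. Eliminates n5 stuck-at-0, n5 inverted output, n6 stuck-at-1, n6 inverted output, n7 stuck-at-0, n7 inverted output.
Test 3 (a=1, b=0, c=0, d=1): fault-free n1=1, n2=1, n3=1, n4=0, n5=0, n6=1, n7=1 → 1; observed 0. Eliminates n1 stuck-at-1.
Only n1 inverted output is consistent with every test.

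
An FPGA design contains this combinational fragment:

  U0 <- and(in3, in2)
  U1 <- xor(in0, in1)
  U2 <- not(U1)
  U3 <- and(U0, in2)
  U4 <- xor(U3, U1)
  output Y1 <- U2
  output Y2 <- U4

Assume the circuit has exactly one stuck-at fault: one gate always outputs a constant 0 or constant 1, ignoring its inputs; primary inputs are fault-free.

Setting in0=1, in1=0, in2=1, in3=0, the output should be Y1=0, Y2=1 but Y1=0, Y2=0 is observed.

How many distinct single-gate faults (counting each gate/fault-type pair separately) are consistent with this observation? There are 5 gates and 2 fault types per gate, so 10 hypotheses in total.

Fault-free: U0=0, U1=1, U2=0, U3=0, U4=1 → Y1=0, Y2=1. Observed Y1=0, Y2=0.
  U0 stuck-at-0: output Y1=0, Y2=1 ✗
  U0 stuck-at-1: output Y1=0, Y2=0 ✓
  U1 stuck-at-0: output Y1=1, Y2=0 ✗
  U1 stuck-at-1: output Y1=0, Y2=1 ✗
  U2 stuck-at-0: output Y1=0, Y2=1 ✗
  U2 stuck-at-1: output Y1=1, Y2=1 ✗
  U3 stuck-at-0: output Y1=0, Y2=1 ✗
  U3 stuck-at-1: output Y1=0, Y2=0 ✓
  U4 stuck-at-0: output Y1=0, Y2=0 ✓
  U4 stuck-at-1: output Y1=0, Y2=1 ✗
Consistent faults: {U0 stuck-at-1, U3 stuck-at-1, U4 stuck-at-0} — 3 in all.

3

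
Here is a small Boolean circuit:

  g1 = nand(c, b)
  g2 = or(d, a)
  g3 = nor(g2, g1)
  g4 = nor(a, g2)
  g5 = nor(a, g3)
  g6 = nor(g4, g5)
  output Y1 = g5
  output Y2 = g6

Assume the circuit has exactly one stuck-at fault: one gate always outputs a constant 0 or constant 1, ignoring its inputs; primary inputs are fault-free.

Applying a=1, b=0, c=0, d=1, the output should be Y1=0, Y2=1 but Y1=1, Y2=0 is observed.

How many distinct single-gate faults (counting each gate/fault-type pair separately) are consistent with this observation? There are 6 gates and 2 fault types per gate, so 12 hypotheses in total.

Fault-free: g1=1, g2=1, g3=0, g4=0, g5=0, g6=1 → Y1=0, Y2=1. Observed Y1=1, Y2=0.
  g1 stuck-at-0: output Y1=0, Y2=1 ✗
  g1 stuck-at-1: output Y1=0, Y2=1 ✗
  g2 stuck-at-0: output Y1=0, Y2=1 ✗
  g2 stuck-at-1: output Y1=0, Y2=1 ✗
  g3 stuck-at-0: output Y1=0, Y2=1 ✗
  g3 stuck-at-1: output Y1=0, Y2=1 ✗
  g4 stuck-at-0: output Y1=0, Y2=1 ✗
  g4 stuck-at-1: output Y1=0, Y2=0 ✗
  g5 stuck-at-0: output Y1=0, Y2=1 ✗
  g5 stuck-at-1: output Y1=1, Y2=0 ✓
  g6 stuck-at-0: output Y1=0, Y2=0 ✗
  g6 stuck-at-1: output Y1=0, Y2=1 ✗
Consistent faults: {g5 stuck-at-1} — 1 in all.

1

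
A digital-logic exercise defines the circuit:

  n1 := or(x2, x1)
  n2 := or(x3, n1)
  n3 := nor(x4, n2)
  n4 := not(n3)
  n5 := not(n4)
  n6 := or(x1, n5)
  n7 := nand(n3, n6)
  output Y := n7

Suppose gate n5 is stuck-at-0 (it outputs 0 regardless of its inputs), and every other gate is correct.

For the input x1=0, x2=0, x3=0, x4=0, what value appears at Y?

Propagate with n5 forced: n1=0, n2=0, n3=1, n4=0, n5=0 [stuck-at-0], n6=0, n7=1.
So Y = 1. (Without the fault it would be 0.)

1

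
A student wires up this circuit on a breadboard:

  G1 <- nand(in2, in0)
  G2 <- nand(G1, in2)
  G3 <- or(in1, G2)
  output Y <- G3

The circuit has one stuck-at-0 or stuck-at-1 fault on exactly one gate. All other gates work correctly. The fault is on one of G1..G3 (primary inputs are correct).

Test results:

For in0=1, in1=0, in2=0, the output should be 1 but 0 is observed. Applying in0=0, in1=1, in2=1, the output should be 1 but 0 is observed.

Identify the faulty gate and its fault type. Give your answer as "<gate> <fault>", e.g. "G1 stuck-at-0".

Fault-free values for test 1 (in0=1, in1=0, in2=0): G1=1, G2=1, G3=1, giving Y=1. Observed 0.
Test 1: faults giving observed 0 are {G2 stuck-at-0, G3 stuck-at-0}.
Test 2 (in0=0, in1=1, in2=1): fault-free G1=1, G2=0, G3=1 → 1; observed 0. Eliminates G2 stuck-at-0.
Only G3 stuck-at-0 is consistent with every test.

G3 stuck-at-0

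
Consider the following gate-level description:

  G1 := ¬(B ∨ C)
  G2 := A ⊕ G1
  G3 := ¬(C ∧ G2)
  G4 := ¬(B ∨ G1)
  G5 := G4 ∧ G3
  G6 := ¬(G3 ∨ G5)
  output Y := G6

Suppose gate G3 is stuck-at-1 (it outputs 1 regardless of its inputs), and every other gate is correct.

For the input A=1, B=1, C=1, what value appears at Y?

0

Propagate with G3 forced: G1=0, G2=1, G3=1 [stuck-at-1], G4=0, G5=0, G6=0.
So Y = 0. (Without the fault it would be 1.)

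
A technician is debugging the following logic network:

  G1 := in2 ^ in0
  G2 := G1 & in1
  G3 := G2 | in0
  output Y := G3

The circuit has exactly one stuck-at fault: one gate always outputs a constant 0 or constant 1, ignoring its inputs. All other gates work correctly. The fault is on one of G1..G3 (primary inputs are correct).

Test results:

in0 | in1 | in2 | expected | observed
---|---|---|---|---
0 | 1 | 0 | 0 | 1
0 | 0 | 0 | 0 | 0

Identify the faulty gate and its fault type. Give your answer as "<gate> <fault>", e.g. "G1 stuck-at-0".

Fault-free values for test 1 (in0=0, in1=1, in2=0): G1=0, G2=0, G3=0, giving Y=0. Observed 1.
Test 1: faults giving observed 1 are {G1 stuck-at-1, G2 stuck-at-1, G3 stuck-at-1}.
Test 2 (in0=0, in1=0, in2=0): fault-free G1=0, G2=0, G3=0 → 0; observed 0. Eliminates G2 stuck-at-1, G3 stuck-at-1.
Only G1 stuck-at-1 is consistent with every test.

G1 stuck-at-1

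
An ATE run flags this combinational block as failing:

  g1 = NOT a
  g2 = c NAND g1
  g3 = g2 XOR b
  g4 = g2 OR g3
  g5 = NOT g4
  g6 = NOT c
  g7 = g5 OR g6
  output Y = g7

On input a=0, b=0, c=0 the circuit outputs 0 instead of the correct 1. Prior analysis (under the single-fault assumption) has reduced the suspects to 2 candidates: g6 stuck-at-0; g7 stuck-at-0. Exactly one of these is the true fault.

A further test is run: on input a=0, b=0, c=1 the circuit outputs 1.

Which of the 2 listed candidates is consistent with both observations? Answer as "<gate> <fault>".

g6 stuck-at-0

Evaluate each candidate on input a=0, b=0, c=1:
  g6 stuck-at-0: g1=1, g2=0, g3=0, g4=0, g5=1, g6=0 [stuck-at-0], g7=1 → 1 — matches
  g7 stuck-at-0: g1=1, g2=0, g3=0, g4=0, g5=1, g6=0, g7=0 [stuck-at-0] → 0 — eliminated
Only g6 stuck-at-0 reproduces the observed 1.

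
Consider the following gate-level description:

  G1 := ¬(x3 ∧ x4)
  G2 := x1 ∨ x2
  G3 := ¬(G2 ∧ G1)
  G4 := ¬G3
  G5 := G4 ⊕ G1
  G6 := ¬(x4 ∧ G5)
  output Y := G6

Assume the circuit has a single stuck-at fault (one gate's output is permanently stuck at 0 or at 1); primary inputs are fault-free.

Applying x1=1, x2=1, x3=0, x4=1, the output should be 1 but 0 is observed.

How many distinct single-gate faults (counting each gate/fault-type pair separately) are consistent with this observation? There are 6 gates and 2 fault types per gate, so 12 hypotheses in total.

5

Fault-free: G1=1, G2=1, G3=0, G4=1, G5=0, G6=1 → 1. Observed 0.
  G1 stuck-at-0: output 1 ✗
  G1 stuck-at-1: output 1 ✗
  G2 stuck-at-0: output 0 ✓
  G2 stuck-at-1: output 1 ✗
  G3 stuck-at-0: output 1 ✗
  G3 stuck-at-1: output 0 ✓
  G4 stuck-at-0: output 0 ✓
  G4 stuck-at-1: output 1 ✗
  G5 stuck-at-0: output 1 ✗
  G5 stuck-at-1: output 0 ✓
  G6 stuck-at-0: output 0 ✓
  G6 stuck-at-1: output 1 ✗
Consistent faults: {G2 stuck-at-0, G3 stuck-at-1, G4 stuck-at-0, G5 stuck-at-1, G6 stuck-at-0} — 5 in all.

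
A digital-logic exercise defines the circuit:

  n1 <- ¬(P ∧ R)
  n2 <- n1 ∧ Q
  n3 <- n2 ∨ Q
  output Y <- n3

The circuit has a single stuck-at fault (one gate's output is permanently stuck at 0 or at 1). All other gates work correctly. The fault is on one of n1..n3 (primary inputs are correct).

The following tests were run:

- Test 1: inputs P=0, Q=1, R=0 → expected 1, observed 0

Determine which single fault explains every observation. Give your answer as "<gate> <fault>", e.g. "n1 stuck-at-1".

Fault-free values for test 1 (P=0, Q=1, R=0): n1=1, n2=1, n3=1, giving Y=1. Observed 0.
Test 1: faults giving observed 0 are {n3 stuck-at-0}.
Only n3 stuck-at-0 is consistent with every test.

n3 stuck-at-0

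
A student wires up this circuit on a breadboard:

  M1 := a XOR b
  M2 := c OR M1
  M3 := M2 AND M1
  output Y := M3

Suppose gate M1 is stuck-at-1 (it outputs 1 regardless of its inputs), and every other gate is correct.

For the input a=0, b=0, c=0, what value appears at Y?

1

Propagate with M1 forced: M1=1 [stuck-at-1], M2=1, M3=1.
So Y = 1. (Without the fault it would be 0.)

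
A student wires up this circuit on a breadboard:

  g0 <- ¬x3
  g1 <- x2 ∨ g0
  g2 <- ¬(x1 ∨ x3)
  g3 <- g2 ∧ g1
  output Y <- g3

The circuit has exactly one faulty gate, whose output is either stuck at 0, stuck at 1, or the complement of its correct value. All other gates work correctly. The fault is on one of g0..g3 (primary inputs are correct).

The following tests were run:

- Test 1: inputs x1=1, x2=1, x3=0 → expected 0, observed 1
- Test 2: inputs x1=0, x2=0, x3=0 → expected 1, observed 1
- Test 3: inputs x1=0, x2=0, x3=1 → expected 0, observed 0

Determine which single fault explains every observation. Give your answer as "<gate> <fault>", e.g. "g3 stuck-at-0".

Fault-free values for test 1 (x1=1, x2=1, x3=0): g0=1, g1=1, g2=0, g3=0, giving Y=0. Observed 1.
Test 1: faults giving observed 1 are {g2 stuck-at-1, g2 inverted output, g3 stuck-at-1, g3 inverted output}.
Test 2 (x1=0, x2=0, x3=0): fault-free g0=1, g1=1, g2=1, g3=1 → 1; observed 1. Eliminates g2 inverted output, g3 inverted output.
Test 3 (x1=0, x2=0, x3=1): fault-free g0=0, g1=0, g2=0, g3=0 → 0; observed 0. Eliminates g3 stuck-at-1.
Only g2 stuck-at-1 is consistent with every test.

g2 stuck-at-1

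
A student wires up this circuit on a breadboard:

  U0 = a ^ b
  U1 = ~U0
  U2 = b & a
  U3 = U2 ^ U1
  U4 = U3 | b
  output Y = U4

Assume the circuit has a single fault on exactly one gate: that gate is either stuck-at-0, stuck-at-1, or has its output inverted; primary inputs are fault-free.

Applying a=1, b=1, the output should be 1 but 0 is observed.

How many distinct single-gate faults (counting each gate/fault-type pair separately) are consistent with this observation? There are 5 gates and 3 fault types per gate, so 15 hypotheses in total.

Fault-free: U0=0, U1=1, U2=1, U3=0, U4=1 → 1. Observed 0.
  U0: none of the 3 fault types match ✗
  U1: none of the 3 fault types match ✗
  U2: none of the 3 fault types match ✗
  U3: none of the 3 fault types match ✗
  U4: stuck-at-0, inverted output ✓; others ✗
Consistent faults: {U4 stuck-at-0, U4 inverted output} — 2 in all.

2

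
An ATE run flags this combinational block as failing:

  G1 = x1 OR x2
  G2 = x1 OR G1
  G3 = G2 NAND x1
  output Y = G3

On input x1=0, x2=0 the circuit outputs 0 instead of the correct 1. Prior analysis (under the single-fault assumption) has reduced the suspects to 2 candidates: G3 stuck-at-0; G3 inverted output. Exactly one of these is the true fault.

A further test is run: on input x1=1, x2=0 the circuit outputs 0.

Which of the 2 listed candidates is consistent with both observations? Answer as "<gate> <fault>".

Evaluate each candidate on input x1=1, x2=0:
  G3 stuck-at-0: G1=1, G2=1, G3=0 [stuck-at-0] → 0 — matches
  G3 inverted output: G1=1, G2=1, G3=1 [inverted output] → 1 — eliminated
Only G3 stuck-at-0 reproduces the observed 0.

G3 stuck-at-0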